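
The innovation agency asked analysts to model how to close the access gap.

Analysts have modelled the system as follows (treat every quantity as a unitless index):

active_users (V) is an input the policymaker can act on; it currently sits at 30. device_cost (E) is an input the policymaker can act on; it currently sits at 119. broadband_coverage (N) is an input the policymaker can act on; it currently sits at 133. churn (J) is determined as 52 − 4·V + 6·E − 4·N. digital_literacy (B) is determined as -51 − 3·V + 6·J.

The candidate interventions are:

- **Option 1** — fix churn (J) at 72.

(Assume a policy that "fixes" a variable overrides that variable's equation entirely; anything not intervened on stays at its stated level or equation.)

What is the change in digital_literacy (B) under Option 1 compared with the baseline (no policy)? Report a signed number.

Baseline:
  V = 30
  E = 119
  N = 133
  J = 52 − 4·30 + 6·119 − 4·133 = 114
  B = -51 − 3·30 + 6·114 = 543
Option 1 (J := 72):
  V = 30
  E = 119
  N = 133
  J = 72
  B = -51 − 3·30 + 6·72 = 291
Change in B: 291 − 543 = -252

-252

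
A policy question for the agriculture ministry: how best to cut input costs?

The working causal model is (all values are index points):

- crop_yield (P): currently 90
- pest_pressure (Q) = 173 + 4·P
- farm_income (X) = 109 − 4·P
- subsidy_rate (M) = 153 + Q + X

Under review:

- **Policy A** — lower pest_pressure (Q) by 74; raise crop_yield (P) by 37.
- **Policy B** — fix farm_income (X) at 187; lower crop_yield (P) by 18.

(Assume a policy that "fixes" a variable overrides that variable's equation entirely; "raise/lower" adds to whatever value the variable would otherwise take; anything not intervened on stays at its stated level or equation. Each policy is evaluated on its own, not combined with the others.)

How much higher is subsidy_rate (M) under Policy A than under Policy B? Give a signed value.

-440

Policy A (Q − 74, P + 37):
  P = 90 + 37 = 127
  Q = 173 + 4·127 (−74 from intervention) = 607
  X = 109 − 4·127 = -399
  M = 153 + 607 + (-399) = 361
Policy B (X := 187, P − 18):
  P = 90 − 18 = 72
  Q = 173 + 4·72 = 461
  X = 187
  M = 153 + 461 + 187 = 801
M: 361 − 801 = -440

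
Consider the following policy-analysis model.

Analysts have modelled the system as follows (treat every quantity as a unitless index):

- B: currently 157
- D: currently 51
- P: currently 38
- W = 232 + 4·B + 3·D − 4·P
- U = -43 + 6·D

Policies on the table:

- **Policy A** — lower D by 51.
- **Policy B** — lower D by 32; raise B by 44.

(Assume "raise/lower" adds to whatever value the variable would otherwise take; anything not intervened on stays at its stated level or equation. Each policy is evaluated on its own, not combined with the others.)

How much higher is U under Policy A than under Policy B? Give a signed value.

Policy A (D − 51):
  D = 51 − 51 = 0
  U = -43 + 6·0 = -43
Policy B (D − 32, B + 44):
  D = 51 − 32 = 19
  U = -43 + 6·19 = 71
U: -43 − 71 = -114

-114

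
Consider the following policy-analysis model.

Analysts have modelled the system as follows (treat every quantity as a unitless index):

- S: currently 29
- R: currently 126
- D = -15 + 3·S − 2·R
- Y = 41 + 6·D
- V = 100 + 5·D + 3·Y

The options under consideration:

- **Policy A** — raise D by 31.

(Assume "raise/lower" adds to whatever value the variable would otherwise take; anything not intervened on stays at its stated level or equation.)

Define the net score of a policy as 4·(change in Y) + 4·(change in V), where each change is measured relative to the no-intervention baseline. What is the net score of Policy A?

3596

Baseline:
  S = 29
  R = 126
  D = -15 + 3·29 − 2·126 = -180
  Y = 41 + 6·(-180) = -1039
  V = 100 + 5·(-180) + 3·(-1039) = -3917
Policy A (D + 31):
  S = 29
  R = 126
  D = -15 + 3·29 − 2·126 (+31 from intervention) = -149
  Y = 41 + 6·(-149) = -853
  V = 100 + 5·(-149) + 3·(-853) = -3204
ΔY = -853 − (-1039) = 186; ΔV = -3204 − (-3917) = 713
Score = 4·186 + 4·713 = 3596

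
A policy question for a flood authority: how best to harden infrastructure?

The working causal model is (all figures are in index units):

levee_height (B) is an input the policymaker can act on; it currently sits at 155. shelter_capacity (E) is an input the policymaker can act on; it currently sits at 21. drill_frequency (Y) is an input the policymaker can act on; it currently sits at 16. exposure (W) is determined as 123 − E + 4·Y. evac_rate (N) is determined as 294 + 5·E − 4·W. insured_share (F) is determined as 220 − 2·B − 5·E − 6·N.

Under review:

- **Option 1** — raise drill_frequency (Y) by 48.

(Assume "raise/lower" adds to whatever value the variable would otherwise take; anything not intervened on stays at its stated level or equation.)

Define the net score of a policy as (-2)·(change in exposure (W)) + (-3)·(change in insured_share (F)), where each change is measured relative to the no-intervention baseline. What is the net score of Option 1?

Baseline:
  B = 155
  E = 21
  Y = 16
  W = 123 − 21 + 4·16 = 166
  N = 294 + 5·21 − 4·166 = -265
  F = 220 − 2·155 − 5·21 − 6·(-265) = 1395
Option 1 (Y + 48):
  B = 155
  E = 21
  Y = 16 + 48 = 64
  W = 123 − 21 + 4·64 = 358
  N = 294 + 5·21 − 4·358 = -1033
  F = 220 − 2·155 − 5·21 − 6·(-1033) = 6003
ΔW = 358 − 166 = 192; ΔF = 6003 − 1395 = 4608
Score = (-2)·192 + (-3)·4608 = -14208

-14208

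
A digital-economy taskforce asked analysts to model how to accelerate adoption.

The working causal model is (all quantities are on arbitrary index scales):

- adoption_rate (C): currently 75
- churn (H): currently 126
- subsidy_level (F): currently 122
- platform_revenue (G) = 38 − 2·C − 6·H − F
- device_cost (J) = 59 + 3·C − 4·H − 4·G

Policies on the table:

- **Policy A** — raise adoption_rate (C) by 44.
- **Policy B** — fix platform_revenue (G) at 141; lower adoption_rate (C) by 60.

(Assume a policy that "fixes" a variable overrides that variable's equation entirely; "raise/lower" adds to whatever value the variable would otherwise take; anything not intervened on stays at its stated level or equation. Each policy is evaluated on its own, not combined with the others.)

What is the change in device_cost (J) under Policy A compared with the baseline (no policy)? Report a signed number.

Baseline:
  C = 75
  H = 126
  F = 122
  G = 38 − 2·75 − 6·126 − 122 = -990
  J = 59 + 3·75 − 4·126 − 4·(-990) = 3740
Policy A (C + 44):
  C = 75 + 44 = 119
  H = 126
  F = 122
  G = 38 − 2·119 − 6·126 − 122 = -1078
  J = 59 + 3·119 − 4·126 − 4·(-1078) = 4224
Change in J: 4224 − 3740 = 484

484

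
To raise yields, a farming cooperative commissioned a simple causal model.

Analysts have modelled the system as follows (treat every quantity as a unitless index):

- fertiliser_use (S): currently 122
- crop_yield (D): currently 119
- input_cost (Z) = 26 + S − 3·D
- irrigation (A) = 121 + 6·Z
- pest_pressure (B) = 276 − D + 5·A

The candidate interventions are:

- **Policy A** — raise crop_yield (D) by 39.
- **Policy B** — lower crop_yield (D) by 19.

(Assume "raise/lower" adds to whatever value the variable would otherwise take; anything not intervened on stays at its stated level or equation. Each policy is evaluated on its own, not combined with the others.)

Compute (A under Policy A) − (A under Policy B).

-1044

Policy A (D + 39):
  S = 122
  D = 119 + 39 = 158
  Z = 26 + 122 − 3·158 = -326
  A = 121 + 6·(-326) = -1835
Policy B (D − 19):
  S = 122
  D = 119 − 19 = 100
  Z = 26 + 122 − 3·100 = -152
  A = 121 + 6·(-152) = -791
A: -1835 − (-791) = -1044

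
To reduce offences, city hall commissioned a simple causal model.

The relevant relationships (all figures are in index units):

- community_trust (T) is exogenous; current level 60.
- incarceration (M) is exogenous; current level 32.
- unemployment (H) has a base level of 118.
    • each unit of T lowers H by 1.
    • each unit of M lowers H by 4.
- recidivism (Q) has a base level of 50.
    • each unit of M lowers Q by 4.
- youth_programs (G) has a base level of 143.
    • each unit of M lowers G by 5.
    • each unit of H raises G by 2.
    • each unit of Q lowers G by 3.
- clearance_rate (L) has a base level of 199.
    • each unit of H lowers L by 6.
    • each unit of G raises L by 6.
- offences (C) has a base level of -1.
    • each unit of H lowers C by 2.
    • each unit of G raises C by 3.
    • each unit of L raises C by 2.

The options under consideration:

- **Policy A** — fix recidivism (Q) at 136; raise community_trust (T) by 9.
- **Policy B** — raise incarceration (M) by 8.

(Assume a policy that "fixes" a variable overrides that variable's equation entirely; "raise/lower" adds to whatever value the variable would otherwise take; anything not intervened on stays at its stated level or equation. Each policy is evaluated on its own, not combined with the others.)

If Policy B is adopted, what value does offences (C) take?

Policy B (M + 8):
  T = 60
  M = 32 + 8 = 40
  H = 118 − 60 − 4·40 = -102
  Q = 50 − 4·40 = -110
  G = 143 − 5·40 + 2·(-102) − 3·(-110) = 69
  L = 199 − 6·(-102) + 6·69 = 1225
  C = -1 − 2·(-102) + 3·69 + 2·1225 = 2860

2860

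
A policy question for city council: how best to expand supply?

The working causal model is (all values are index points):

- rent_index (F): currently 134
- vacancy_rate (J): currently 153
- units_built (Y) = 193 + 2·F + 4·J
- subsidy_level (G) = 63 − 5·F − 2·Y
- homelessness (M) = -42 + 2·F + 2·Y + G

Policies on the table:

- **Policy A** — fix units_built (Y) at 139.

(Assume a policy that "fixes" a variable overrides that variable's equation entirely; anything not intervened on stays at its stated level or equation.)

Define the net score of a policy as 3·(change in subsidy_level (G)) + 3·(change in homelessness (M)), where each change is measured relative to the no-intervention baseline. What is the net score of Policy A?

Baseline:
  F = 134
  J = 153
  Y = 193 + 2·134 + 4·153 = 1073
  G = 63 − 5·134 − 2·1073 = -2753
  M = -42 + 2·134 + 2·1073 + (-2753) = -381
Policy A (Y := 139):
  F = 134
  J = 153
  Y = 139
  G = 63 − 5·134 − 2·139 = -885
  M = -42 + 2·134 + 2·139 + (-885) = -381
ΔG = -885 − (-2753) = 1868; ΔM = -381 − (-381) = 0
Score = 3·1868 + 3·0 = 5604

5604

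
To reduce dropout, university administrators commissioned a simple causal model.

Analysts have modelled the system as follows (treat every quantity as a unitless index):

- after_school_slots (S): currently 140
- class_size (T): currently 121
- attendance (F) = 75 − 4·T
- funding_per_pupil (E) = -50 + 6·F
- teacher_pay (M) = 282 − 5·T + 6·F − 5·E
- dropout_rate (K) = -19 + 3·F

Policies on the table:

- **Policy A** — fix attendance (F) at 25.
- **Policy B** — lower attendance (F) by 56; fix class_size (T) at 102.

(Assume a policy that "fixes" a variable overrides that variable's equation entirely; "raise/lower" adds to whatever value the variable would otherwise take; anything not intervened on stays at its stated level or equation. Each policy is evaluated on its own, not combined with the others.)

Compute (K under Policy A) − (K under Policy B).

Policy A (F := 25):
  T = 121
  F = 25
  K = -19 + 3·25 = 56
Policy B (F − 56, T := 102):
  T = 102
  F = 75 − 4·102 (−56 from intervention) = -389
  K = -19 + 3·(-389) = -1186
K: 56 − (-1186) = 1242

1242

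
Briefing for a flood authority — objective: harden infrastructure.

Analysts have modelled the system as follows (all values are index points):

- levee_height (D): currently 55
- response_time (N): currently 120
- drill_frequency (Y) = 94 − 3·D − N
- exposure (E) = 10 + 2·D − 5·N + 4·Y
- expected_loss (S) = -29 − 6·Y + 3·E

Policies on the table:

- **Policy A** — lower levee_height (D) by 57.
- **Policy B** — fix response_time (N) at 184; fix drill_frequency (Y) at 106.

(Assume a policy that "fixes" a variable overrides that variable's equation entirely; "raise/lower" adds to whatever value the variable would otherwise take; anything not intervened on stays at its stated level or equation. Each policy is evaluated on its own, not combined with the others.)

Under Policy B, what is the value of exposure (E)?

-376

Policy B (N := 184, Y := 106):
  D = 55
  N = 184
  Y = 106
  E = 10 + 2·55 − 5·184 + 4·106 = -376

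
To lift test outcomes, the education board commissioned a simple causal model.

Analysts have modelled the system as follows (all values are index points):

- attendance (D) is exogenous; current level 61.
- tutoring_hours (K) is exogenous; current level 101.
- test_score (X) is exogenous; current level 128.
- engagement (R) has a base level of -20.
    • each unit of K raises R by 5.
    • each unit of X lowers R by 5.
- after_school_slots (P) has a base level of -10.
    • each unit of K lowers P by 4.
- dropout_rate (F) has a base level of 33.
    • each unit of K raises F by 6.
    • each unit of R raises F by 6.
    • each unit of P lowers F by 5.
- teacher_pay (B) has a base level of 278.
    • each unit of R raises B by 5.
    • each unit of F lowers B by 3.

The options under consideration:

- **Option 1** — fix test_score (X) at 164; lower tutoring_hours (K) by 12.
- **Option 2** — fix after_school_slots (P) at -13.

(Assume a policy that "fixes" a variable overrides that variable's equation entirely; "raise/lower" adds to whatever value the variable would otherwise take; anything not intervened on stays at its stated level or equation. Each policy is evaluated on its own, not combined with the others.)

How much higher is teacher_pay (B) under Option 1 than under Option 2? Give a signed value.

-1959

Option 1 (X := 164, K − 12):
  K = 101 − 12 = 89
  X = 164
  R = -20 + 5·89 − 5·164 = -395
  P = -10 − 4·89 = -366
  F = 33 + 6·89 + 6·(-395) − 5·(-366) = 27
  B = 278 + 5·(-395) − 3·27 = -1778
Option 2 (P := -13):
  K = 101
  X = 128
  R = -20 + 5·101 − 5·128 = -155
  P = -13
  F = 33 + 6·101 + 6·(-155) − 5·(-13) = -226
  B = 278 + 5·(-155) − 3·(-226) = 181
B: -1778 − 181 = -1959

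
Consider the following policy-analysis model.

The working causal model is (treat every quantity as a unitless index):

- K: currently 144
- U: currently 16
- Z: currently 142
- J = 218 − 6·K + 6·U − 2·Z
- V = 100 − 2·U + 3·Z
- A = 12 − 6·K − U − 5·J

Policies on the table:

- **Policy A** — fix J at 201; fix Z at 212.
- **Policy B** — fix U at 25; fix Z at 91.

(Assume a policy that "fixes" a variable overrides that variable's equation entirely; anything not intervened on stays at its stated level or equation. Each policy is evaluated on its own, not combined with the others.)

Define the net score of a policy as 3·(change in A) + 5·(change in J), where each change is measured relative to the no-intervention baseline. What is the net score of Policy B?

Baseline:
  K = 144
  U = 16
  Z = 142
  J = 218 − 6·144 + 6·16 − 2·142 = -834
  A = 12 − 6·144 − 16 − 5·(-834) = 3302
Policy B (U := 25, Z := 91):
  K = 144
  U = 25
  Z = 91
  J = 218 − 6·144 + 6·25 − 2·91 = -678
  A = 12 − 6·144 − 25 − 5·(-678) = 2513
ΔA = 2513 − 3302 = -789; ΔJ = -678 − (-834) = 156
Score = 3·(-789) + 5·156 = -1587

-1587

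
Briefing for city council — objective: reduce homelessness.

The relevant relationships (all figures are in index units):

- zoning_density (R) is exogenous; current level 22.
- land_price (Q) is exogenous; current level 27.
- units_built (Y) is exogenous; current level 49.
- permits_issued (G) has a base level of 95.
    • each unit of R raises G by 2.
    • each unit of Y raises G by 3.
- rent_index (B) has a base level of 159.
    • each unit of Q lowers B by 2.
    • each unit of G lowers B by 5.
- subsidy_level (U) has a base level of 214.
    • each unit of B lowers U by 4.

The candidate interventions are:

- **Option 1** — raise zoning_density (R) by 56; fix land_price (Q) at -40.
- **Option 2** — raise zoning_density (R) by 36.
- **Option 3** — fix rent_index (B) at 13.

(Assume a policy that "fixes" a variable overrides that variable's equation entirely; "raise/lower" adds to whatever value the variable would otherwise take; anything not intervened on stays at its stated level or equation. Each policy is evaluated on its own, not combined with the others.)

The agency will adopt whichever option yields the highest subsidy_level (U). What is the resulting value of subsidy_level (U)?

Option 1 (R + 56, Q := -40):
  R = 22 + 56 = 78
  Q = -40
  Y = 49
  G = 95 + 2·78 + 3·49 = 398
  B = 159 − 2·(-40) − 5·398 = -1751
  U = 214 − 4·(-1751) = 7218
Option 2 (R + 36):
  R = 22 + 36 = 58
  Q = 27
  Y = 49
  G = 95 + 2·58 + 3·49 = 358
  B = 159 − 2·27 − 5·358 = -1685
  U = 214 − 4·(-1685) = 6954
Option 3 (B := 13):
  R = 22
  Q = 27
  Y = 49
  G = 95 + 2·22 + 3·49 = 286
  B = 13
  U = 214 − 4·13 = 162
Comparing — Option 1: U=7218, Option 2: U=6954, Option 3: U=162. Highest is 7218 (Option 1).

7218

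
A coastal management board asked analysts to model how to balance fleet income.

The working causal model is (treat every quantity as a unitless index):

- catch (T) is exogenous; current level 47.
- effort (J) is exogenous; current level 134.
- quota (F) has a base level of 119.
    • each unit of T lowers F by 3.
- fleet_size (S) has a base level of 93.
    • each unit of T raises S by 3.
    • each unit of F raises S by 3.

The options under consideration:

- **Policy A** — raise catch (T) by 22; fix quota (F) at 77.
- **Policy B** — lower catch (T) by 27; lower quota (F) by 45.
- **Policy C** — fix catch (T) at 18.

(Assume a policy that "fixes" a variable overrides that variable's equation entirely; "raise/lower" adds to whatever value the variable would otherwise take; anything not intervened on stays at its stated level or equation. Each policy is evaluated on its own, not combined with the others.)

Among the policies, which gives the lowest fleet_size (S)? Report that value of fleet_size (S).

Policy A (T + 22, F := 77):
  T = 47 + 22 = 69
  F = 77
  S = 93 + 3·69 + 3·77 = 531
Policy B (T − 27, F − 45):
  T = 47 − 27 = 20
  F = 119 − 3·20 (−45 from intervention) = 14
  S = 93 + 3·20 + 3·14 = 195
Policy C (T := 18):
  T = 18
  F = 119 − 3·18 = 65
  S = 93 + 3·18 + 3·65 = 342
Comparing — Policy A: S=531, Policy B: S=195, Policy C: S=342. Lowest is 195 (Policy B).

195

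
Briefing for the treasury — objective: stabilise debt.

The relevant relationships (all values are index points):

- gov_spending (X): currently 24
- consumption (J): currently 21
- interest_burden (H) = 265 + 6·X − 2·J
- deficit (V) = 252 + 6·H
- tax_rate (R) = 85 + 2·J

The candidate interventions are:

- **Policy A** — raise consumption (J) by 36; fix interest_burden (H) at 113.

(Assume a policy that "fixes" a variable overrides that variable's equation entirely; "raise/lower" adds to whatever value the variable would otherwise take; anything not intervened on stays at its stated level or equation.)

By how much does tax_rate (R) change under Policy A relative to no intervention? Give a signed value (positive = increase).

72

Baseline:
  J = 21
  R = 85 + 2·21 = 127
Policy A (J + 36, H := 113):
  J = 21 + 36 = 57
  R = 85 + 2·57 = 199
Change in R: 199 − 127 = 72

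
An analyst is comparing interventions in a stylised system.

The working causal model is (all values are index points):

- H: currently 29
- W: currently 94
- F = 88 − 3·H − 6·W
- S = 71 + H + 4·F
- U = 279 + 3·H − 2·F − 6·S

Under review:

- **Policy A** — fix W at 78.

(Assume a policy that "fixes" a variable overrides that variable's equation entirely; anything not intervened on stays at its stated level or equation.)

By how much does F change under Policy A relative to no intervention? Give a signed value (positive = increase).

Baseline:
  H = 29
  W = 94
  F = 88 − 3·29 − 6·94 = -563
Policy A (W := 78):
  H = 29
  W = 78
  F = 88 − 3·29 − 6·78 = -467
Change in F: -467 − (-563) = 96

96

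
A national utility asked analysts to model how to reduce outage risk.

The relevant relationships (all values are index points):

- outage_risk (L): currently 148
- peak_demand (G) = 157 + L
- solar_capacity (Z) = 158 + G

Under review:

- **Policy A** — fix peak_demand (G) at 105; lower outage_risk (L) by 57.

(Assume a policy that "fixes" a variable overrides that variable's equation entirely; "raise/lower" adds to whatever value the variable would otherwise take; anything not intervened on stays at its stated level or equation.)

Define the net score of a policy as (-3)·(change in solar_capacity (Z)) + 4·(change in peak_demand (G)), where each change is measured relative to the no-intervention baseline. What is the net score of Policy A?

Baseline:
  L = 148
  G = 157 + 148 = 305
  Z = 158 + 305 = 463
Policy A (G := 105, L − 57):
  L = 148 − 57 = 91
  G = 105
  Z = 158 + 105 = 263
ΔZ = 263 − 463 = -200; ΔG = 105 − 305 = -200
Score = (-3)·(-200) + 4·(-200) = -200

-200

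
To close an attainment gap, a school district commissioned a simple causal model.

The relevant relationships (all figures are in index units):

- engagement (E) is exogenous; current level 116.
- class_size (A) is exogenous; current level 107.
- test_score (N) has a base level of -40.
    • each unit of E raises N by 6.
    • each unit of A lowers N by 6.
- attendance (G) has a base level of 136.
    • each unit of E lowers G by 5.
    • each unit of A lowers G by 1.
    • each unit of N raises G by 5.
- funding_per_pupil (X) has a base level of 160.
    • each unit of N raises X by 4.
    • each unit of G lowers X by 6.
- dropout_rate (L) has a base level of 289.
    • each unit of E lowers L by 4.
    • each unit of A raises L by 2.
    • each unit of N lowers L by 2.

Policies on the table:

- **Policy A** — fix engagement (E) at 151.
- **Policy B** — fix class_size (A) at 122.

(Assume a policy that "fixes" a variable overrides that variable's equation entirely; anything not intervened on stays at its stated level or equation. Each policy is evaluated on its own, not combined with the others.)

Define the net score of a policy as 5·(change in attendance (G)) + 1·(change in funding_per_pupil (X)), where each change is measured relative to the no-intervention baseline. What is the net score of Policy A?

Baseline:
  E = 116
  A = 107
  N = -40 + 6·116 − 6·107 = 14
  G = 136 − 5·116 − 107 + 5·14 = -481
  X = 160 + 4·14 − 6·(-481) = 3102
Policy A (E := 151):
  E = 151
  A = 107
  N = -40 + 6·151 − 6·107 = 224
  G = 136 − 5·151 − 107 + 5·224 = 394
  X = 160 + 4·224 − 6·394 = -1308
ΔG = 394 − (-481) = 875; ΔX = -1308 − 3102 = -4410
Score = 5·875 + 1·(-4410) = -35

-35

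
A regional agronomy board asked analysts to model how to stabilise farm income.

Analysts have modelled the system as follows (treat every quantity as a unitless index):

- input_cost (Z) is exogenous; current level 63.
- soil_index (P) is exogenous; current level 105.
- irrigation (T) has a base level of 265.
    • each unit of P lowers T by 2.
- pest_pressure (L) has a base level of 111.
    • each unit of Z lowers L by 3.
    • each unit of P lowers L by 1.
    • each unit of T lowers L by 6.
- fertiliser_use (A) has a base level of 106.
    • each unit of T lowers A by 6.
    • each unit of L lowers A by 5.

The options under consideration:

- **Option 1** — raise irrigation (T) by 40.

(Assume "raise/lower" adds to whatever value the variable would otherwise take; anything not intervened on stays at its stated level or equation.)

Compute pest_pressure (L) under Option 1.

Option 1 (T + 40):
  Z = 63
  P = 105
  T = 265 − 2·105 (+40 from intervention) = 95
  L = 111 − 3·63 − 105 − 6·95 = -753

-753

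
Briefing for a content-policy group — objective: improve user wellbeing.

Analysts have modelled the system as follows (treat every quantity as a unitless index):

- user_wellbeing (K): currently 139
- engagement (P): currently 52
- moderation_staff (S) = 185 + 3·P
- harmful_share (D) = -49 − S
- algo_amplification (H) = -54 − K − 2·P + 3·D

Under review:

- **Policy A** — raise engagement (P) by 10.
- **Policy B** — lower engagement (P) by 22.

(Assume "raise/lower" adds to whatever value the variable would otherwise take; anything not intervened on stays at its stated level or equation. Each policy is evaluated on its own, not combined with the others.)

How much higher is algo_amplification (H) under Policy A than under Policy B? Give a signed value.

Policy A (P + 10):
  K = 139
  P = 52 + 10 = 62
  S = 185 + 3·62 = 371
  D = -49 − 371 = -420
  H = -54 − 139 − 2·62 + 3·(-420) = -1577
Policy B (P − 22):
  K = 139
  P = 52 − 22 = 30
  S = 185 + 3·30 = 275
  D = -49 − 275 = -324
  H = -54 − 139 − 2·30 + 3·(-324) = -1225
H: -1577 − (-1225) = -352

-352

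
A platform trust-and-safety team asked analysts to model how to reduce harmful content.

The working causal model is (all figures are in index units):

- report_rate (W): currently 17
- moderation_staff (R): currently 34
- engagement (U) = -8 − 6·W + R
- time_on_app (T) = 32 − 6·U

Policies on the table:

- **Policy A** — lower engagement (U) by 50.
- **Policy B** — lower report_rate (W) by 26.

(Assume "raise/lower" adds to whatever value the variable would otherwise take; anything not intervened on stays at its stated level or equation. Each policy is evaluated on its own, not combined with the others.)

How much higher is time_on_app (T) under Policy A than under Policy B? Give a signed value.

Policy A (U − 50):
  W = 17
  R = 34
  U = -8 − 6·17 + 34 (−50 from intervention) = -126
  T = 32 − 6·(-126) = 788
Policy B (W − 26):
  W = 17 − 26 = -9
  R = 34
  U = -8 − 6·(-9) + 34 = 80
  T = 32 − 6·80 = -448
T: 788 − (-448) = 1236

1236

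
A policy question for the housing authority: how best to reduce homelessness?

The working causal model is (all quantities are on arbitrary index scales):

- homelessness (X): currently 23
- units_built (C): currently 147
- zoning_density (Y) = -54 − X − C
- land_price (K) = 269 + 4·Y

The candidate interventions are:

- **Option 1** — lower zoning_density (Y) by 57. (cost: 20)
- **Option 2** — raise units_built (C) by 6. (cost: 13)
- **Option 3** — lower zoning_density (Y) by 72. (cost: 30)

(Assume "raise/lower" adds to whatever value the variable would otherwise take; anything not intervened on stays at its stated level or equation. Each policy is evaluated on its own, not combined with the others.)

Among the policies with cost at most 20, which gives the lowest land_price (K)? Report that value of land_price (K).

Option 1 (Y − 57):
  X = 23
  C = 147
  Y = -54 − 23 − 147 (−57 from intervention) = -281
  K = 269 + 4·(-281) = -855
Option 2 (C + 6):
  X = 23
  C = 147 + 6 = 153
  Y = -54 − 23 − 153 = -230
  K = 269 + 4·(-230) = -651
Comparing — Option 1: K=-855, Option 2: K=-651. Lowest is -855 (Option 1).

-855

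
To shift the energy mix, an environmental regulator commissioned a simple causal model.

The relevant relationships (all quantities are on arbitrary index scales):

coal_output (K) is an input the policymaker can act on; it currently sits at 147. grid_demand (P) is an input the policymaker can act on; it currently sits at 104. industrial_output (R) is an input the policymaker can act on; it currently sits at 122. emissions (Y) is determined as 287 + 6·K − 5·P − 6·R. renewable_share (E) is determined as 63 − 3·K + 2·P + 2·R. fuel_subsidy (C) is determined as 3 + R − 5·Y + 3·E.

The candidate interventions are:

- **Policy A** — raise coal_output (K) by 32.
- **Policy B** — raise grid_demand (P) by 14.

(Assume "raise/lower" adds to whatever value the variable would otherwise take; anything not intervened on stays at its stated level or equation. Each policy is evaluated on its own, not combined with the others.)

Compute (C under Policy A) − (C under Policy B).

Policy A (K + 32):
  K = 147 + 32 = 179
  P = 104
  R = 122
  Y = 287 + 6·179 − 5·104 − 6·122 = 109
  E = 63 − 3·179 + 2·104 + 2·122 = -22
  C = 3 + 122 − 5·109 + 3·(-22) = -486
Policy B (P + 14):
  K = 147
  P = 104 + 14 = 118
  R = 122
  Y = 287 + 6·147 − 5·118 − 6·122 = -153
  E = 63 − 3·147 + 2·118 + 2·122 = 102
  C = 3 + 122 − 5·(-153) + 3·102 = 1196
C: -486 − 1196 = -1682

-1682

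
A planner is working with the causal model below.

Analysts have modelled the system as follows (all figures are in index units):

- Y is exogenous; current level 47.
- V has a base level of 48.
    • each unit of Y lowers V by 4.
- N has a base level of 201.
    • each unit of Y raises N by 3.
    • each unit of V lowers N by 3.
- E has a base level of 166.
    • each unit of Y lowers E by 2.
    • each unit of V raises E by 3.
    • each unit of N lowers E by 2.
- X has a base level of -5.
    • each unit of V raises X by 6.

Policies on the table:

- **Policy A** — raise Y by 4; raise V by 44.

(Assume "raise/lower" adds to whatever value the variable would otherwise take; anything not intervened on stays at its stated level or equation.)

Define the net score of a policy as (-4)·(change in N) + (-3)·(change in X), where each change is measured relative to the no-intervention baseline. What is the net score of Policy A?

Baseline:
  Y = 47
  V = 48 − 4·47 = -140
  N = 201 + 3·47 − 3·(-140) = 762
  X = -5 + 6·(-140) = -845
Policy A (Y + 4, V + 44):
  Y = 47 + 4 = 51
  V = 48 − 4·51 (+44 from intervention) = -112
  N = 201 + 3·51 − 3·(-112) = 690
  X = -5 + 6·(-112) = -677
ΔN = 690 − 762 = -72; ΔX = -677 − (-845) = 168
Score = (-4)·(-72) + (-3)·168 = -216

-216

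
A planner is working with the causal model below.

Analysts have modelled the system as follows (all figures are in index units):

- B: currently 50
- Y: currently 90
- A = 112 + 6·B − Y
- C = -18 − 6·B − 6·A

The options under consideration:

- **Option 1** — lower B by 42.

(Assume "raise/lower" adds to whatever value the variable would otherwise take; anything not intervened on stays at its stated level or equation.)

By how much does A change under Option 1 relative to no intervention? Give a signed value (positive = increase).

Baseline:
  B = 50
  Y = 90
  A = 112 + 6·50 − 90 = 322
Option 1 (B − 42):
  B = 50 − 42 = 8
  Y = 90
  A = 112 + 6·8 − 90 = 70
Change in A: 70 − 322 = -252

-252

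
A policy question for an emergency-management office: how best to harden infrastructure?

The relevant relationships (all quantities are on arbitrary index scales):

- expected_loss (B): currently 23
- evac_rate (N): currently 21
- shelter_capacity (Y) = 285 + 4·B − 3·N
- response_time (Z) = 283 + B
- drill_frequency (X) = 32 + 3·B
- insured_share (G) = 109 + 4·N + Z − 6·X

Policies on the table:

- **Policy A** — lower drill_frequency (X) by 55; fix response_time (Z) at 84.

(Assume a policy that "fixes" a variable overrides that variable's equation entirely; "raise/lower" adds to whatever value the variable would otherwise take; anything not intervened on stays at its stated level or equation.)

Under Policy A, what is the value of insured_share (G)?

Policy A (X − 55, Z := 84):
  B = 23
  N = 21
  Z = 84
  X = 32 + 3·23 (−55 from intervention) = 46
  G = 109 + 4·21 + 84 − 6·46 = 1

1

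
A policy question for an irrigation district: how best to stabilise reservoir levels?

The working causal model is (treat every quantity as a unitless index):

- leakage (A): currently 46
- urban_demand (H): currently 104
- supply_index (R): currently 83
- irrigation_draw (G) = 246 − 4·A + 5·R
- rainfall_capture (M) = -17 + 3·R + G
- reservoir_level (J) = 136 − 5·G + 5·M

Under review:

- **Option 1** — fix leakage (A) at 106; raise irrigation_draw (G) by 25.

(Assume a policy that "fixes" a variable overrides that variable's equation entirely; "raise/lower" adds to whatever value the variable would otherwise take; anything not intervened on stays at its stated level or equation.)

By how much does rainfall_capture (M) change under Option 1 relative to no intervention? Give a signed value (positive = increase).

Baseline:
  A = 46
  R = 83
  G = 246 − 4·46 + 5·83 = 477
  M = -17 + 3·83 + 477 = 709
Option 1 (A := 106, G + 25):
  A = 106
  R = 83
  G = 246 − 4·106 + 5·83 (+25 from intervention) = 262
  M = -17 + 3·83 + 262 = 494
Change in M: 494 − 709 = -215

-215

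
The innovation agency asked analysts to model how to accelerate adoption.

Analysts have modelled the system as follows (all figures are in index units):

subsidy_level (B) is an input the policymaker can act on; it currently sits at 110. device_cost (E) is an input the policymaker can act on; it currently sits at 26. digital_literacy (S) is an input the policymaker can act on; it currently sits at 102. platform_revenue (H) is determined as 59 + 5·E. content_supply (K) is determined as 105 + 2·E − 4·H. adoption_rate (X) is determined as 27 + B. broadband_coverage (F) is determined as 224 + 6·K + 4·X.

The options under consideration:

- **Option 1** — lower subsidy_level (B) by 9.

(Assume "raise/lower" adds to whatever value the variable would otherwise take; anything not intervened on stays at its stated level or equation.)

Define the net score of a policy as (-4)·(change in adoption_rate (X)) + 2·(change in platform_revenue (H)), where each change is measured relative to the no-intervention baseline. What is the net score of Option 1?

36

Baseline:
  B = 110
  E = 26
  H = 59 + 5·26 = 189
  X = 27 + 110 = 137
Option 1 (B − 9):
  B = 110 − 9 = 101
  E = 26
  H = 59 + 5·26 = 189
  X = 27 + 101 = 128
ΔX = 128 − 137 = -9; ΔH = 189 − 189 = 0
Score = (-4)·(-9) + 2·0 = 36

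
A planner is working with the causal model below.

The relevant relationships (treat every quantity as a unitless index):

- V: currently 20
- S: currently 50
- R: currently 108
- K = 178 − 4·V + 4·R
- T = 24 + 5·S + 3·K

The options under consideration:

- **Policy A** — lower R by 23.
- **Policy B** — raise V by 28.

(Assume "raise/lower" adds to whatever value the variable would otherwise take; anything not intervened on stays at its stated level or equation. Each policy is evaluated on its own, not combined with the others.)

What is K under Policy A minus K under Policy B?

20

Policy A (R − 23):
  V = 20
  R = 108 − 23 = 85
  K = 178 − 4·20 + 4·85 = 438
Policy B (V + 28):
  V = 20 + 28 = 48
  R = 108
  K = 178 − 4·48 + 4·108 = 418
K: 438 − 418 = 20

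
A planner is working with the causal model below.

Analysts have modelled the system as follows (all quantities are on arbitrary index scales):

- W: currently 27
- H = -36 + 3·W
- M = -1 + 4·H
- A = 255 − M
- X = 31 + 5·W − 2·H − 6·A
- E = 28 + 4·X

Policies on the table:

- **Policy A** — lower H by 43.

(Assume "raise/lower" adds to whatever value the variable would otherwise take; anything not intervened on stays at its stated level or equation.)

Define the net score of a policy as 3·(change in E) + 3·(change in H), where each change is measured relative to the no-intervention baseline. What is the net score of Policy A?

-11481

Baseline:
  W = 27
  H = -36 + 3·27 = 45
  M = -1 + 4·45 = 179
  A = 255 − 179 = 76
  X = 31 + 5·27 − 2·45 − 6·76 = -380
  E = 28 + 4·(-380) = -1492
Policy A (H − 43):
  W = 27
  H = -36 + 3·27 (−43 from intervention) = 2
  M = -1 + 4·2 = 7
  A = 255 − 7 = 248
  X = 31 + 5·27 − 2·2 − 6·248 = -1326
  E = 28 + 4·(-1326) = -5276
ΔE = -5276 − (-1492) = -3784; ΔH = 2 − 45 = -43
Score = 3·(-3784) + 3·(-43) = -11481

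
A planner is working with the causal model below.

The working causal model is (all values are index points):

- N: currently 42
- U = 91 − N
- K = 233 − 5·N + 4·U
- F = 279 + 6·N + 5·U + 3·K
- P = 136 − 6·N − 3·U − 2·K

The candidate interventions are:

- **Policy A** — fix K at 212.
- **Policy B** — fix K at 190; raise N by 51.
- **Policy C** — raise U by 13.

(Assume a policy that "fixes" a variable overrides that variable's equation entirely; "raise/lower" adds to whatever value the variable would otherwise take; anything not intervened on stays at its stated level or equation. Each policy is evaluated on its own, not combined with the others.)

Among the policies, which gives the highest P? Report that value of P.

-687

Policy A (K := 212):
  N = 42
  U = 91 − 42 = 49
  K = 212
  P = 136 − 6·42 − 3·49 − 2·212 = -687
Policy B (K := 190, N + 51):
  N = 42 + 51 = 93
  U = 91 − 93 = -2
  K = 190
  P = 136 − 6·93 − 3·(-2) − 2·190 = -796
Policy C (U + 13):
  N = 42
  U = 91 − 42 (+13 from intervention) = 62
  K = 233 − 5·42 + 4·62 = 271
  P = 136 − 6·42 − 3·62 − 2·271 = -844
Comparing — Policy A: P=-687, Policy B: P=-796, Policy C: P=-844. Highest is -687 (Policy A).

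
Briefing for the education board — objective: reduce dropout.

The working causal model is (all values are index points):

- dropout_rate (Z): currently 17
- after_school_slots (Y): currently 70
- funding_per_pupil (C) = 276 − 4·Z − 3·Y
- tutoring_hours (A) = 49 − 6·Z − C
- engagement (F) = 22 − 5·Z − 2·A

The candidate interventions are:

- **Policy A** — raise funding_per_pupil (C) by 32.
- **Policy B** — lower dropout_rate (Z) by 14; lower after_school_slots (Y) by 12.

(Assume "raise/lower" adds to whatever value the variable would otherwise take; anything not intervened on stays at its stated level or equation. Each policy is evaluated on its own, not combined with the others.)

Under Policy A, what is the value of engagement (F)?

103

Policy A (C + 32):
  Z = 17
  Y = 70
  C = 276 − 4·17 − 3·70 (+32 from intervention) = 30
  A = 49 − 6·17 − 30 = -83
  F = 22 − 5·17 − 2·(-83) = 103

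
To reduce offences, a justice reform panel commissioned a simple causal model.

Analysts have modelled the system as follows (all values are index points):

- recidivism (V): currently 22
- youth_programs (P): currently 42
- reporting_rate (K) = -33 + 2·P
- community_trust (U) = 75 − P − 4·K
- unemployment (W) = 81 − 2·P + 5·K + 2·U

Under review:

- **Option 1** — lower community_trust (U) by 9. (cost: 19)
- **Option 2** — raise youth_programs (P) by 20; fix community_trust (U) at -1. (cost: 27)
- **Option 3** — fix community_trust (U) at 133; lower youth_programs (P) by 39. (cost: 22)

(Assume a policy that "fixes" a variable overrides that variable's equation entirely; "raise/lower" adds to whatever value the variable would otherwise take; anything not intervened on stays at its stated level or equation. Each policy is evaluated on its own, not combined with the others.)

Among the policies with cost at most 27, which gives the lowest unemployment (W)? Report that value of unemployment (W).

-108

Option 1 (U − 9):
  P = 42
  K = -33 + 2·42 = 51
  U = 75 − 42 − 4·51 (−9 from intervention) = -180
  W = 81 − 2·42 + 5·51 + 2·(-180) = -108
Option 2 (P + 20, U := -1):
  P = 42 + 20 = 62
  K = -33 + 2·62 = 91
  U = -1
  W = 81 − 2·62 + 5·91 + 2·(-1) = 410
Option 3 (U := 133, P − 39):
  P = 42 − 39 = 3
  K = -33 + 2·3 = -27
  U = 133
  W = 81 − 2·3 + 5·(-27) + 2·133 = 206
Comparing — Option 1: W=-108, Option 2: W=410, Option 3: W=206. Lowest is -108 (Option 1).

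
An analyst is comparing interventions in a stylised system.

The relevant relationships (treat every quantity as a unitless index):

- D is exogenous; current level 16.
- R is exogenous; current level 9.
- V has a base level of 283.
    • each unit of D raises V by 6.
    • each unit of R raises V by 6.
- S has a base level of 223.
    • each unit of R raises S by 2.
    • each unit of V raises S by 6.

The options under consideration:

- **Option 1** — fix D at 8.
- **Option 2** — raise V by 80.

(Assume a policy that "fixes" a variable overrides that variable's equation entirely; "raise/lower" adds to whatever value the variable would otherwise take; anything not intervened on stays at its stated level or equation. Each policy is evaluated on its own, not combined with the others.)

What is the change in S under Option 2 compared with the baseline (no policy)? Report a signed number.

480

Baseline:
  D = 16
  R = 9
  V = 283 + 6·16 + 6·9 = 433
  S = 223 + 2·9 + 6·433 = 2839
Option 2 (V + 80):
  D = 16
  R = 9
  V = 283 + 6·16 + 6·9 (+80 from intervention) = 513
  S = 223 + 2·9 + 6·513 = 3319
Change in S: 3319 − 2839 = 480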